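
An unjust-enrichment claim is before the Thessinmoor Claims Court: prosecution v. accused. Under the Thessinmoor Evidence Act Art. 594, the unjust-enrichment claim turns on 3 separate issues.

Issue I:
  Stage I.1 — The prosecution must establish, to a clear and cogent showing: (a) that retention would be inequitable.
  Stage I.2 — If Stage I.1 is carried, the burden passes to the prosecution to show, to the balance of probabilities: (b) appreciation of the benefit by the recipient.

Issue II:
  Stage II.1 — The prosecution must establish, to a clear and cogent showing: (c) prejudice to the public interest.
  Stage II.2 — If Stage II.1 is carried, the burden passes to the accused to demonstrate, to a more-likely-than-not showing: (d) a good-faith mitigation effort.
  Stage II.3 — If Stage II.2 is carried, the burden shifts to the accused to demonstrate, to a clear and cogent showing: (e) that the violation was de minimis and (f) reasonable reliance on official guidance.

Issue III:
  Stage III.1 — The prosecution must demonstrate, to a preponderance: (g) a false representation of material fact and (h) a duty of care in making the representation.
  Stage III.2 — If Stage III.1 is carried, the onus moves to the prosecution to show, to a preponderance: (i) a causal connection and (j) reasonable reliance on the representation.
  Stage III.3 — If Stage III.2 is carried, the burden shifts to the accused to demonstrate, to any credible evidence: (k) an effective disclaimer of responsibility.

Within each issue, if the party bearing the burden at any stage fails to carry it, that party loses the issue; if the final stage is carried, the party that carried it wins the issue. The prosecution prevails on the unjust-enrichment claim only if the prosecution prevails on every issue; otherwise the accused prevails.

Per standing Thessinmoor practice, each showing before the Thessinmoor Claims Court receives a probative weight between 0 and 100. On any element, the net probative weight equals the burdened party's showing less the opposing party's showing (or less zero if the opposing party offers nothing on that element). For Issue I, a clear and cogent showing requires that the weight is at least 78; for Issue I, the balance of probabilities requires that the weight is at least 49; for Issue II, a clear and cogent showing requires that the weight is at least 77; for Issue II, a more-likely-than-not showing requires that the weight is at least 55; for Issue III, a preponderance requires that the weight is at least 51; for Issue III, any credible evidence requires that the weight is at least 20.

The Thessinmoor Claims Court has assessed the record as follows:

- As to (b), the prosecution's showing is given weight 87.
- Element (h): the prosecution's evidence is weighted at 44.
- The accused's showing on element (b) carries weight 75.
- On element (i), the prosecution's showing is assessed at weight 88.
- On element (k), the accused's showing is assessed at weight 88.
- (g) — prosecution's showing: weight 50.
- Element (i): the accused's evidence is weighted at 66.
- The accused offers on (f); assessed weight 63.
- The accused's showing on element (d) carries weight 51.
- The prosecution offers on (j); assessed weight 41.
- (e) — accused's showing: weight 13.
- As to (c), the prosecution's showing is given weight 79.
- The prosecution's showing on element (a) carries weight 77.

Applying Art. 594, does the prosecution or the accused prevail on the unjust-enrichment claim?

accused

— Issue I —
Stage I.1 — burden on prosecution; standard: a clear and cogent showing (weight is at least 78).
    (a): 77 < 78 [not met]
  Not every element is met, so the prosecution fails to carry Stage I.1.
The accused prevails on this issue.
— Issue II —
At Stage II.1 the prosecution must meet a clear and cogent showing (weight is at least 77): on (c) the weight is 79, which does reach 77, so (c) meets the standard.
  The prosecution carries Stage II.1; the accused now bears the burden.
At Stage II.2 the accused must meet a more-likely-than-not showing (weight is at least 55): on (d) the weight is 51, which does not reach 55, so (d) does not meet the standard.
  The accused does not carry Stage II.2.
The prosecution prevails on this issue.
— Issue III —
Stage III.1 (prosecution, a preponderance, weight is at least 51): (g) 50 < 51 — fails; (h) 44 < 51 — fails.
  The prosecution does not carry Stage III.1.
The accused prevails on this issue.
Per-issue: Issue I → accused; Issue II → prosecution; Issue III → accused. The prosecution must prevail on every issue; overall, the accused prevails.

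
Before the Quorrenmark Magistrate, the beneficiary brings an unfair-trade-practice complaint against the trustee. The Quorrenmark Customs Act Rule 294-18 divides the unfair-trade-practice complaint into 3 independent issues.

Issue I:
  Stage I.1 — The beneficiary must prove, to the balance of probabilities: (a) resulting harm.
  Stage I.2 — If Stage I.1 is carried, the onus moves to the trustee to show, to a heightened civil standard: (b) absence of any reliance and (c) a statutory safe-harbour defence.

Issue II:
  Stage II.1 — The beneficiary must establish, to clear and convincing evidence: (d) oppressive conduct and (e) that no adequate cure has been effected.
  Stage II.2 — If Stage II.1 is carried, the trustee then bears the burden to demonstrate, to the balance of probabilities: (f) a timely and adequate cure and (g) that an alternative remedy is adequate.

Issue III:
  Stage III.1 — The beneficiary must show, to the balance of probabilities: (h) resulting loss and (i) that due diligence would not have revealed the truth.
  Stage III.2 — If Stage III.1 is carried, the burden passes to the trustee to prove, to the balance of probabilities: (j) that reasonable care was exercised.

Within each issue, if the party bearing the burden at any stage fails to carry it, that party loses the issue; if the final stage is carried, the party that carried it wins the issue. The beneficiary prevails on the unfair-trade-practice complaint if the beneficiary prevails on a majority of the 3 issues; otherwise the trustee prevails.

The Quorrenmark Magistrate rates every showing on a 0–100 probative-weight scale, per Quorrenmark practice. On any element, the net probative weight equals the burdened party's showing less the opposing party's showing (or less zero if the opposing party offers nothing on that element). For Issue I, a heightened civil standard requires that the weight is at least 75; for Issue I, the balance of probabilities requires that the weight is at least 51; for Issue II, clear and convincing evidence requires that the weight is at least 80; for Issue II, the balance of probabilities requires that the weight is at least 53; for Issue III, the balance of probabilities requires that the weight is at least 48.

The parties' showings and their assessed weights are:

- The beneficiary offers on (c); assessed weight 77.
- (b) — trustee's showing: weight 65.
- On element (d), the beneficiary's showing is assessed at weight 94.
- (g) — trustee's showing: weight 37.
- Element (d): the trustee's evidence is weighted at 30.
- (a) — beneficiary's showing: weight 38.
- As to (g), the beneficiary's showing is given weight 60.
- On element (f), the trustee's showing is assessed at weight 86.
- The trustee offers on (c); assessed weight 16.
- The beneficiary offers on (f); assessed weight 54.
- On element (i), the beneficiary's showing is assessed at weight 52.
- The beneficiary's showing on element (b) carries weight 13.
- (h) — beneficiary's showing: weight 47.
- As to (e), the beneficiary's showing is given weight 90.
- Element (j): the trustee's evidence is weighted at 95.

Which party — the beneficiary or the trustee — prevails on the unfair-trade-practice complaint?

trustee

— Issue I —
Stage I.1 — burden on beneficiary; standard: the balance of probabilities (weight is at least 51).
    (a): 38 < 51 [not met]
  The beneficiary does not carry Stage I.1.
The trustee prevails on this issue.
— Issue II —
Stage II.1 — burden on beneficiary; standard: clear and convincing evidence (weight is at least 80).
    (d): 94 − 30 = 64 < 80 [not met]
    (e): 90 ≥ 80 [met]
  The beneficiary does not carry Stage II.1.
The trustee prevails on this issue.
— Issue III —
At Stage III.1 the beneficiary must meet the balance of probabilities (weight is at least 48): on (h) the weight is 47, < 48, so (h) does not meet the standard; on (i) the weight is 52, ≥ 48, so (i) meets the standard.
  The beneficiary does not carry Stage III.1.
The trustee prevails on this issue.
Per-issue: Issue I → trustee; Issue II → trustee; Issue III → trustee. The beneficiary must prevail on a majority of issues; overall, the trustee prevails.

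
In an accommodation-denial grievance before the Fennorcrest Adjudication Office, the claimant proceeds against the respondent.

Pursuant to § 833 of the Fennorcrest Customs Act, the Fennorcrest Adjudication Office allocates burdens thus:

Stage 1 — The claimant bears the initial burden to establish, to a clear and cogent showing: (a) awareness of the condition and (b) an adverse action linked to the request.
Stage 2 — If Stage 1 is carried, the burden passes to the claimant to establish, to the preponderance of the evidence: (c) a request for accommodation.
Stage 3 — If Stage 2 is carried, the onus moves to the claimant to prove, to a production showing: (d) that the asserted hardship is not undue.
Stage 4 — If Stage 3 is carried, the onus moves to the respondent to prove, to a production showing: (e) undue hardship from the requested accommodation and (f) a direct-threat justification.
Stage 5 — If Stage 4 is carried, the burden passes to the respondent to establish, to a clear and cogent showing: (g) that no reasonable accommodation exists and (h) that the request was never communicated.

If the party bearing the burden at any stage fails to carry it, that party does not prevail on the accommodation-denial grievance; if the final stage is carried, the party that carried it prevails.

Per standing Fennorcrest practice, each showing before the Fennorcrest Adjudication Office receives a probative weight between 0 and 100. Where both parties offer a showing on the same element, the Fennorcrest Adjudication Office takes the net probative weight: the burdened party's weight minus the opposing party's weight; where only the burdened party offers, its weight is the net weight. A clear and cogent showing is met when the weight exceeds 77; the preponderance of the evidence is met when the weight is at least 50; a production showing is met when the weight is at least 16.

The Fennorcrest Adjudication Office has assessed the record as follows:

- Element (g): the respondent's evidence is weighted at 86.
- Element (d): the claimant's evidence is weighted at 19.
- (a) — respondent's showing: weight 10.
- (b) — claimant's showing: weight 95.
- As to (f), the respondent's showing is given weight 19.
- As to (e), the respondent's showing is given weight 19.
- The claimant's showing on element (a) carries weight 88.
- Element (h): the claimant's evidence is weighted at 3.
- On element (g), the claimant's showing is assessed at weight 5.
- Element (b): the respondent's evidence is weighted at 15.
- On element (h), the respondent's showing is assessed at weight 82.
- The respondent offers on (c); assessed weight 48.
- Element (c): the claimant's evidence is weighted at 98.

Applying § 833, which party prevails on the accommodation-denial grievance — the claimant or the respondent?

respondent

Stage 1 (claimant, a clear and cogent showing, weight exceeds 77): (a) net 88−10=78 > 77 — meets; (b) net 95−15=80 > 77 — meets.
  Stage 1 carried; the burden remains with the claimant.
Stage 2 (claimant, the preponderance of the evidence, weight is at least 50): (c) net 98−48=50 ≥ 50 — meets.
  Stage 2 is satisfied; the claimant continues to bear the burden.
Stage 3 (claimant, a production showing, weight is at least 16): (d) 19 ≥ 16 — meets.
  Stage 3 is satisfied; the onus moves to the respondent.
Stage 4 (respondent, a production showing, weight is at least 16): (e) 19 ≥ 16 — meets; (f) 19 ≥ 16 — meets.
  All elements met. The respondent retains the burden for Stage 5.
Stage 5 (respondent, a clear and cogent showing, weight exceeds 77): (g) net 86−5=81 > 77 — meets; (h) net 82−3=79 > 77 — meets.
  The respondent carries the last stage.
Every stage carried; the respondent prevails.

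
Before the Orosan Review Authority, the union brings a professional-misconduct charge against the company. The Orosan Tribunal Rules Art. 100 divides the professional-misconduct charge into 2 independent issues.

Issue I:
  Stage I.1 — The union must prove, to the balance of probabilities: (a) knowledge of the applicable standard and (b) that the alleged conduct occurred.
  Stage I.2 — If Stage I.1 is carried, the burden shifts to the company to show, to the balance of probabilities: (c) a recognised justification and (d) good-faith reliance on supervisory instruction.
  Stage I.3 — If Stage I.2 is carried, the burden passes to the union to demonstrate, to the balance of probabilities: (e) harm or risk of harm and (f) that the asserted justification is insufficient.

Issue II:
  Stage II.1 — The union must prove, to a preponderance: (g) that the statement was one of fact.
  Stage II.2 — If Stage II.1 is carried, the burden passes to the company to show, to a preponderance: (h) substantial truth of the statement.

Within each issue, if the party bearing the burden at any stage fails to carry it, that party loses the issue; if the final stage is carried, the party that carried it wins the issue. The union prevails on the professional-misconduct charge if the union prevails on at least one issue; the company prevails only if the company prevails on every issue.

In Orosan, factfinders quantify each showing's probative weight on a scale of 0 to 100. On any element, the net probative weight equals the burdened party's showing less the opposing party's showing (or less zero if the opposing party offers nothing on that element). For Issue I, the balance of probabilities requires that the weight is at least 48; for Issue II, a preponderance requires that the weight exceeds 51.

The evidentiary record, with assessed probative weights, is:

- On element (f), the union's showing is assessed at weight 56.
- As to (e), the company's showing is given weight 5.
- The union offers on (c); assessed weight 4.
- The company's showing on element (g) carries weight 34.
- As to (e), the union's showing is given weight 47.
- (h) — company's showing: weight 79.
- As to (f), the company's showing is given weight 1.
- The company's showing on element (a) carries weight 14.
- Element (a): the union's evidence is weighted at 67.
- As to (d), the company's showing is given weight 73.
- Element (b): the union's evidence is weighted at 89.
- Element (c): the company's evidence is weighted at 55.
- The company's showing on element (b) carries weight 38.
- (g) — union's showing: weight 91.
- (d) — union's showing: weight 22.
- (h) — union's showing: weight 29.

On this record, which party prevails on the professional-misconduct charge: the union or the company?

union

— Issue I —
At Stage I.1 the union must meet the balance of probabilities (weight is at least 48): on (a) the weight is 67 less the opposing 14 gives net 53, ≥ 48, so (a) meets the standard; on (b) the weight is 89 less the opposing 38 gives net 51, ≥ 48, so (b) meets the standard.
  Stage I.1 is satisfied; the onus moves to the company.
At Stage I.2 the company must meet the balance of probabilities (weight is at least 48): on (c) the weight is 55 less the opposing 4 gives net 51, ≥ 48, so (c) meets the standard; on (d) the weight is 73 less the opposing 22 gives net 51, which does reach 48, so (d) meets the standard.
  Stage I.2 is satisfied; the onus moves to the union.
At Stage I.3 the union must meet the balance of probabilities (weight is at least 48): on (e) the weight is 47 less the opposing 5 gives net 42, < 48, so (e) does not meet the standard; on (f) the weight is 56 less the opposing 1 gives net 55, which does reach 48, so (f) meets the standard.
  Not every element is met, so the union fails to carry Stage I.3.
So the company prevails on this issue.
— Issue II —
Stage II.1 (union, a preponderance, weight exceeds 51): (g) net 91−34=57 > 51 — meets.
  All elements met. The burden passes to the company.
Stage II.2 (company, a preponderance, weight exceeds 51): (h) net 79−29=50 ≤ 51 — fails.
  Not every element is met, so the company fails to carry Stage II.2.
So the union prevails on this issue.
Per-issue: Issue I → company; Issue II → union. The union must prevail on at least one issue; overall, the union prevails.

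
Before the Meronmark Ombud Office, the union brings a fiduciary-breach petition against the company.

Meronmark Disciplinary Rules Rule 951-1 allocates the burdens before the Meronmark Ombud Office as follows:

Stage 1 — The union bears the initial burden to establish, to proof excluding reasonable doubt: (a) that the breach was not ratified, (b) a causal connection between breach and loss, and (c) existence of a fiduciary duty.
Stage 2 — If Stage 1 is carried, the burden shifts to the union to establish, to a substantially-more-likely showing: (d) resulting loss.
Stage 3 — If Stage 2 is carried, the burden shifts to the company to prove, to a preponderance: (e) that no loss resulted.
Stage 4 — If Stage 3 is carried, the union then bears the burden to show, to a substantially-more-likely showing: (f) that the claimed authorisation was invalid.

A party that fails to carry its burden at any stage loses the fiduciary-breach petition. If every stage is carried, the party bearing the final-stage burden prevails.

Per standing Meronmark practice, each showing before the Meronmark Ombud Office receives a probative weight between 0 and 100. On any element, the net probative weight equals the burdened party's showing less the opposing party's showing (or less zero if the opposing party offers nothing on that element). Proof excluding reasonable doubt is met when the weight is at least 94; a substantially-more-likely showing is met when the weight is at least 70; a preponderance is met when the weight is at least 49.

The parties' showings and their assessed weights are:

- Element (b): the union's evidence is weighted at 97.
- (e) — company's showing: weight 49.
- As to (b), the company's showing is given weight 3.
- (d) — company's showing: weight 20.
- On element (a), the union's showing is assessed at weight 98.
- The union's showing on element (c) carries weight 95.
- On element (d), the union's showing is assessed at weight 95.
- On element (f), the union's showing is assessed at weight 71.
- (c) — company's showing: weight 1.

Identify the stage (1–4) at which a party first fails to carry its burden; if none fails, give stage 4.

stage 4

Stage 1 — burden on union; standard: proof excluding reasonable doubt (weight is at least 94).
    (a): 98 ≥ 94 [met]
    (b): 97 − 3 = 94 ≥ 94 [met]
    (c): 95 − 1 = 94 ≥ 94 [met]
  Stage 1 carried; the burden remains with the union.
Stage 2 — burden on union; standard: a substantially-more-likely showing (weight is at least 70).
    (d): 95 − 20 = 75 ≥ 70 [met]
  Stage 2 carried; the burden shifts to the company.
Stage 3 — burden on company; standard: a preponderance (weight is at least 49).
    (e): 49 ≥ 49 [met]
  Stage 3 is satisfied; the onus moves to the union.
Stage 4 — burden on union; standard: a substantially-more-likely showing (weight is at least 70).
    (f): 71 ≥ 70 [met]
  The union carries the last stage.
Every stage carried; the union prevails.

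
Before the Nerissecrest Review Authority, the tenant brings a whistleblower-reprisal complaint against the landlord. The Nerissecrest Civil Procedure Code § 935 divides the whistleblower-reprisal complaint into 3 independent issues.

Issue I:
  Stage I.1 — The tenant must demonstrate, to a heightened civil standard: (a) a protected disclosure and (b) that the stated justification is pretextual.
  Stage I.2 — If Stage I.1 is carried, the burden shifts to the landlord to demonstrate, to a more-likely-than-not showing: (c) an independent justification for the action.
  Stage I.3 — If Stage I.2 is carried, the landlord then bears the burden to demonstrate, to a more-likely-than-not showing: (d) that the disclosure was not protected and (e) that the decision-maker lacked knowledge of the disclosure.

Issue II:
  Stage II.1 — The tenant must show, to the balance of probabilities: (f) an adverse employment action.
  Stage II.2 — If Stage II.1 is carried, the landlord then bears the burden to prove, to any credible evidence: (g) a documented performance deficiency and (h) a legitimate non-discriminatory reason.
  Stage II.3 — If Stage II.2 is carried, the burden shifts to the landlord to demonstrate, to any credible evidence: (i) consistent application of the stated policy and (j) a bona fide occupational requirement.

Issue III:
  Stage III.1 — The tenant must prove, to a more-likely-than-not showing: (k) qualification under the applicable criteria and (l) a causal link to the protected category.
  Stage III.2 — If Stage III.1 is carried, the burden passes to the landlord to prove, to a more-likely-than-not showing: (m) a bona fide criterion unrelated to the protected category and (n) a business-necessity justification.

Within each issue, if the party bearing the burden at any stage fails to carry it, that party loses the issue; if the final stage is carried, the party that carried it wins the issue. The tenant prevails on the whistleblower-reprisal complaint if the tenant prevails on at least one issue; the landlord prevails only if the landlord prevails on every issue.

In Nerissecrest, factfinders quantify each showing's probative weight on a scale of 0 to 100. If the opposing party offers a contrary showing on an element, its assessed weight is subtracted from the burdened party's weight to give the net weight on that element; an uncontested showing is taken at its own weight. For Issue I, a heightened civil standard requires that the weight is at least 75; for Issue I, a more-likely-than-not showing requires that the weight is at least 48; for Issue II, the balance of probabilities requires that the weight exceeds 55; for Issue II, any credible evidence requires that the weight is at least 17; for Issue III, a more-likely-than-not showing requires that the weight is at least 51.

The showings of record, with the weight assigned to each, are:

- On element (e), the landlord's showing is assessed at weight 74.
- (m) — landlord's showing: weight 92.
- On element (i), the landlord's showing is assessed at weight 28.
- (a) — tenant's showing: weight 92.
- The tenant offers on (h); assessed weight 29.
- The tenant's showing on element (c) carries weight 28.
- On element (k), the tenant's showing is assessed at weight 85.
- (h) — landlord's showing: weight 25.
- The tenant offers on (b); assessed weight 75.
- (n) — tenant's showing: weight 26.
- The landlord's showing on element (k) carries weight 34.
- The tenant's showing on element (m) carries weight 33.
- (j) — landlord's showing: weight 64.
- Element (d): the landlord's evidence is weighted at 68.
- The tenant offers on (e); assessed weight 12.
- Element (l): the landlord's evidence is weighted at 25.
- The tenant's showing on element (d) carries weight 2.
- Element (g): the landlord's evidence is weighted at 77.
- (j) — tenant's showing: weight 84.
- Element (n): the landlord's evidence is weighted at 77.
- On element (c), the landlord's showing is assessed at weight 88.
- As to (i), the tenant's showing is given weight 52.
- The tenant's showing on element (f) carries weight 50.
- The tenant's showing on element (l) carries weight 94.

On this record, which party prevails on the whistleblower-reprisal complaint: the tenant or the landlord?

landlord

— Issue I —
At Stage I.1 the tenant must meet a heightened civil standard (weight is at least 75): on (a) the weight is 92, which does reach 75, so (a) meets the standard; on (b) the weight is 75, which does reach 75, so (b) meets the standard.
  The tenant carries Stage I.1; the landlord now bears the burden.
At Stage I.2 the landlord must meet a more-likely-than-not showing (weight is at least 48): on (c) the weight is 88 less the opposing 28 gives net 60, which does reach 48, so (c) meets the standard.
  All elements met. The landlord retains the burden for Stage I.3.
At Stage I.3 the landlord must meet a more-likely-than-not showing (weight is at least 48): on (d) the weight is 68 less the opposing 2 gives net 66, which does reach 48, so (d) meets the standard; on (e) the weight is 74 less the opposing 12 gives net 62, ≥ 48, so (e) meets the standard.
  Stage I.3 carried; the final stage is satisfied.
Every stage carried; the landlord prevails on this issue.
— Issue II —
Stage II.1 (tenant, the balance of probabilities, weight exceeds 55): (f) 50 ≤ 55 — fails.
  Stage II.1 not carried; the tenant fails its burden.
The landlord prevails on this issue.
— Issue III —
At Stage III.1 the tenant must meet a more-likely-than-not showing (weight is at least 51): on (k) the weight is 85 less the opposing 34 gives net 51, ≥ 51, so (k) meets the standard; on (l) the weight is 94 less the opposing 25 gives net 69, ≥ 51, so (l) meets the standard.
  All elements met. The burden passes to the landlord.
At Stage III.2 the landlord must meet a more-likely-than-not showing (weight is at least 51): on (m) the weight is 92 less the opposing 33 gives net 59, ≥ 51, so (m) meets the standard; on (n) the weight is 77 less the opposing 26 gives net 51, which does reach 51, so (n) meets the standard.
  All elements met at the final stage.
Every stage carried; the landlord prevails on this issue.
Per-issue: Issue I → landlord; Issue II → landlord; Issue III → landlord. The tenant must prevail on at least one issue; overall, the landlord prevails.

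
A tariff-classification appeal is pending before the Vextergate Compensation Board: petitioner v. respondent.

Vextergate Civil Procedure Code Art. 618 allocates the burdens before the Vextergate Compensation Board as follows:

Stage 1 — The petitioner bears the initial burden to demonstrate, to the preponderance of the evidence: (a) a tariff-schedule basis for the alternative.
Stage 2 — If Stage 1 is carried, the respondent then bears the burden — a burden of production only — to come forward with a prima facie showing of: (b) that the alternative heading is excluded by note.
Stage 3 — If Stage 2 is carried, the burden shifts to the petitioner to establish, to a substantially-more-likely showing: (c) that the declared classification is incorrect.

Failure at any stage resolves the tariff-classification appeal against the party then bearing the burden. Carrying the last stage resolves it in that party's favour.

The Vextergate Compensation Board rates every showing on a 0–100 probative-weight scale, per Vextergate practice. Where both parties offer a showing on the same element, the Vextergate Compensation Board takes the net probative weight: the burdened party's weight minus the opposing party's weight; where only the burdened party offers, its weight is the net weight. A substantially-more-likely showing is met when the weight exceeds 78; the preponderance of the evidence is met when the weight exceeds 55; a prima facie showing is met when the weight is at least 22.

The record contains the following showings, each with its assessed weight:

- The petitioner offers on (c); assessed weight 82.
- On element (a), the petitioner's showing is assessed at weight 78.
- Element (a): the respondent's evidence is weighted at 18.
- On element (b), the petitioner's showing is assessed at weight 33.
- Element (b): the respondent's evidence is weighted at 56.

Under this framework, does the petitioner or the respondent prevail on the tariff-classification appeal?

Stage 1 — burden on petitioner; standard: the preponderance of the evidence (weight exceeds 55).
    (a): 78 − 18 = 60 > 55 [met]
  Stage 1 is satisfied; the onus moves to the respondent.
Stage 2 — burden on respondent; standard: a prima facie showing (weight is at least 22).
    (b): 56 − 33 = 23 ≥ 22 [met]
  Stage 2 carried; the burden shifts to the petitioner.
Stage 3 — burden on petitioner; standard: a substantially-more-likely showing (weight exceeds 78).
    (c): 82 > 78 [met]
  All elements met at the final stage.
All stages carried — the petitioner prevails.

petitioner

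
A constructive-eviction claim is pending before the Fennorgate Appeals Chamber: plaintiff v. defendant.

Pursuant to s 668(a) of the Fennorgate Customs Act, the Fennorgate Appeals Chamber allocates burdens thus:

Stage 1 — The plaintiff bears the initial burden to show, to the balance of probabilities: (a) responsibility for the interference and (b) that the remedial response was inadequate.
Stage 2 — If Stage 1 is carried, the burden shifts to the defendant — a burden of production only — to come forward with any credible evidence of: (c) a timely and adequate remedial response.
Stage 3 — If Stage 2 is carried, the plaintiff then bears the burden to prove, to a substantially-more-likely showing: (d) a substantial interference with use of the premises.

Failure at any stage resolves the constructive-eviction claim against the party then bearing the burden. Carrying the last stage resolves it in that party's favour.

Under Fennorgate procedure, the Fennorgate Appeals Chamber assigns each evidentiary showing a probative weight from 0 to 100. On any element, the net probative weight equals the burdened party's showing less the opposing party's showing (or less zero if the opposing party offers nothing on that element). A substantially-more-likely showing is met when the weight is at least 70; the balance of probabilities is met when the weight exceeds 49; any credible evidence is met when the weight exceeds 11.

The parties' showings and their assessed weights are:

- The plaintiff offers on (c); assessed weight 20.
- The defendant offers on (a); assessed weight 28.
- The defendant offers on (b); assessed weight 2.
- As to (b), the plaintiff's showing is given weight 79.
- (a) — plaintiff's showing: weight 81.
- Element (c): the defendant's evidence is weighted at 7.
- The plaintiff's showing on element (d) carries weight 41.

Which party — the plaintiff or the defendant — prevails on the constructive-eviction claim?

At Stage 1 the plaintiff must meet the balance of probabilities (weight exceeds 49): on (a) the weight is 81 less the opposing 28 gives net 53, > 49, so (a) meets the standard; on (b) the weight is 79 less the opposing 2 gives net 77, which does exceed 49, so (b) meets the standard.
  The plaintiff carries Stage 1; the defendant now bears the burden.
At Stage 2 the defendant must meet any credible evidence (weight exceeds 11): on (c) the weight is 7 less the opposing 20 gives net -13, ≤ 11, so (c) does not meet the standard.
  Not every element is met, so the defendant fails to carry Stage 2.
The plaintiff prevails.

plaintiff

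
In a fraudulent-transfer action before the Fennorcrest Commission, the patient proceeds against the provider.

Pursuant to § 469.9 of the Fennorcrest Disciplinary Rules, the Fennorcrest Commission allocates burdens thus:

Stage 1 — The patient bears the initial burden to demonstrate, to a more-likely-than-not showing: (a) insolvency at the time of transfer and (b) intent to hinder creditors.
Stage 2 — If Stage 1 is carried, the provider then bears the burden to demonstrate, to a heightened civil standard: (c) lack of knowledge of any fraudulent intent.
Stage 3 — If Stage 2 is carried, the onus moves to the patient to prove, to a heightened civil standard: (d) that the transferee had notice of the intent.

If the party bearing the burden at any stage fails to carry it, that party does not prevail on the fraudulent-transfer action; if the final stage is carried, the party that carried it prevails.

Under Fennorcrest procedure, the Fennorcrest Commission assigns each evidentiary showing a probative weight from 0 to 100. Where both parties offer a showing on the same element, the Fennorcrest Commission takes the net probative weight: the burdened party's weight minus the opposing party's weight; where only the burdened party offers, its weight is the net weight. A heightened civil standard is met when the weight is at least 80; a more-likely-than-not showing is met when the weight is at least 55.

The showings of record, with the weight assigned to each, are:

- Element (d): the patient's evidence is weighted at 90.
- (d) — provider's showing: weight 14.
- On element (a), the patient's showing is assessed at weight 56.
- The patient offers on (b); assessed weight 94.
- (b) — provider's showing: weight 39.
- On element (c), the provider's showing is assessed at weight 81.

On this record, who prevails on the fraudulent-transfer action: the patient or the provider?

At Stage 1 the patient must meet a more-likely-than-not showing (weight is at least 55): on (a) the weight is 56, which does reach 55, so (a) meets the standard; on (b) the weight is 94 less the opposing 39 gives net 55, which does reach 55, so (b) meets the standard.
  The patient carries Stage 1; the provider now bears the burden.
At Stage 2 the provider must meet a heightened civil standard (weight is at least 80): on (c) the weight is 81, ≥ 80, so (c) meets the standard.
  All elements met. The burden passes to the patient.
At Stage 3 the patient must meet a heightened civil standard (weight is at least 80): on (d) the weight is 90 less the opposing 14 gives net 76, < 80, so (d) does not meet the standard.
  The patient does not carry Stage 3.
The provider prevails.

provider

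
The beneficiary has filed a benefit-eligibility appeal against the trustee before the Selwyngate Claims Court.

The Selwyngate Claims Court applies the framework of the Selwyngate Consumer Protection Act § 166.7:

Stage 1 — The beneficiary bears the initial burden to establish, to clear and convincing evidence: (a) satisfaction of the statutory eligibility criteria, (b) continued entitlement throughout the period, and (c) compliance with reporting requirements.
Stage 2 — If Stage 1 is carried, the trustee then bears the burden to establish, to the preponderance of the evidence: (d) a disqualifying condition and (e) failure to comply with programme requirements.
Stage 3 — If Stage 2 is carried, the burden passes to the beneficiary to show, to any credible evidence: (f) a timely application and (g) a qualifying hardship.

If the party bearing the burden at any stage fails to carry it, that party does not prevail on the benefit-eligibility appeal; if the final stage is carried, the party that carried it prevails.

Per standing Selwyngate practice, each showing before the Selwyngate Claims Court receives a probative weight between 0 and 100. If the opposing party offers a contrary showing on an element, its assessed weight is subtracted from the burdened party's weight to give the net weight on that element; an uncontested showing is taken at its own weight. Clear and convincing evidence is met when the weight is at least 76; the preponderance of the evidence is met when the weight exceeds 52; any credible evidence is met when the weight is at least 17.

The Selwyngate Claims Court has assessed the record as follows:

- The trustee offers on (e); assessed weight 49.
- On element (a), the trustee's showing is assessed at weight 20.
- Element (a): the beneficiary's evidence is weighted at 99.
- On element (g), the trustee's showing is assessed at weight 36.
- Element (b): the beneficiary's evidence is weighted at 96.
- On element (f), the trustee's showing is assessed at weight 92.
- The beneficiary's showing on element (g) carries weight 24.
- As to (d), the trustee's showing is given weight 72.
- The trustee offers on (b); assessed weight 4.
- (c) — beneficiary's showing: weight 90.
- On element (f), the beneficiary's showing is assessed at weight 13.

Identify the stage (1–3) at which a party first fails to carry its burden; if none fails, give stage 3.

stage 2

At Stage 1 the beneficiary must meet clear and convincing evidence (weight is at least 76): on (a) the weight is 99 less the opposing 20 gives net 79, which does reach 76, so (a) meets the standard; on (b) the weight is 96 less the opposing 4 gives net 92, which does reach 76, so (b) meets the standard; on (c) the weight is 90, ≥ 76, so (c) meets the standard.
  All elements met. The burden passes to the trustee.
At Stage 2 the trustee must meet the preponderance of the evidence (weight exceeds 52): on (d) the weight is 72, > 52, so (d) meets the standard; on (e) the weight is 49, ≤ 52, so (e) does not meet the standard.
  Stage 2 not carried; the trustee fails its burden.
The beneficiary prevails.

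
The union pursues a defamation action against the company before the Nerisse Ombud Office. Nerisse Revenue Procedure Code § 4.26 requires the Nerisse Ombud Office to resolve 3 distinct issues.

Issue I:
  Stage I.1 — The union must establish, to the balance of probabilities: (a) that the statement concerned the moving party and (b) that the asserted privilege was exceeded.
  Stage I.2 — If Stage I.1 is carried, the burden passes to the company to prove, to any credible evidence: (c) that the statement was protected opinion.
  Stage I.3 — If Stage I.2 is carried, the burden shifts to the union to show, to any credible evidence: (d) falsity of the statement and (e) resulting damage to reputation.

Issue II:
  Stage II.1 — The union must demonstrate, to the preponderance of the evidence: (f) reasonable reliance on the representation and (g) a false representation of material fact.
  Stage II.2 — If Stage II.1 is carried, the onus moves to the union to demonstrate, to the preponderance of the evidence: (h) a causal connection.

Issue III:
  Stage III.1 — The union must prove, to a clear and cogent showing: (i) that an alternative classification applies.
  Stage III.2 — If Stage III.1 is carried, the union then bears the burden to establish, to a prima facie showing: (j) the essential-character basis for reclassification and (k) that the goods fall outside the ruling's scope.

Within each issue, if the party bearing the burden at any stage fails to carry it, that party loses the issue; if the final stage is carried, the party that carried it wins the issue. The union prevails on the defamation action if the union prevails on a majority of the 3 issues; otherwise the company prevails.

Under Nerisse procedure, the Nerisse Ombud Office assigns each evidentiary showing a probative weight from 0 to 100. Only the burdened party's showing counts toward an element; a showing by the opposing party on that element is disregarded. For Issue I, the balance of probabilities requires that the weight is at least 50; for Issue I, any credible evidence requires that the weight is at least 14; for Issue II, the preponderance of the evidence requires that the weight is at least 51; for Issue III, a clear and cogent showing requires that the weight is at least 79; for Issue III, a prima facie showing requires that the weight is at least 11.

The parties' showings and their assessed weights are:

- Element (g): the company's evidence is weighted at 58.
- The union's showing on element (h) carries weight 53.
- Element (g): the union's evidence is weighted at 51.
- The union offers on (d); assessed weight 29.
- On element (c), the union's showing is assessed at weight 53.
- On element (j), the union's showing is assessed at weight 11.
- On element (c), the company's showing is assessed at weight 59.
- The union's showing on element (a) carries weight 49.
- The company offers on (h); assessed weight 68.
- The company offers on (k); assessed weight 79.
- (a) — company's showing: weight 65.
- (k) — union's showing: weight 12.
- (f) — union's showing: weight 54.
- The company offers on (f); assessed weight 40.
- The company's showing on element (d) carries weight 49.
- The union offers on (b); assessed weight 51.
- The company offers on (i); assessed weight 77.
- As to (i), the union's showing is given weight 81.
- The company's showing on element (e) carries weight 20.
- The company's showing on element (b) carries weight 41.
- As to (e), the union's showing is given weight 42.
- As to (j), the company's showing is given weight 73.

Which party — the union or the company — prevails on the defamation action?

union

— Issue I —
At Stage I.1 the union must meet the balance of probabilities (weight is at least 50): on (a) the weight is 49 (the company's 65 is given no effect), which does not reach 50, so (a) does not meet the standard; on (b) the weight is 51 (the company's 41 is given no effect), ≥ 50, so (b) meets the standard.
  Stage I.1 not carried; the union fails its burden.
The company prevails on this issue.
— Issue II —
Stage II.1 (union, the preponderance of the evidence, weight is at least 51): (f) 54 (company's 40 disregarded) ≥ 51 — meets; (g) 51 (company's 58 disregarded) ≥ 51 — meets.
  Stage II.1 is satisfied; the union continues to bear the burden.
Stage II.2 (union, the preponderance of the evidence, weight is at least 51): (h) 53 (company's 68 disregarded) ≥ 51 — meets.
  Stage II.2 carried; the final stage is satisfied.
Every stage carried; the union prevails on this issue.
— Issue III —
Stage III.1 — burden on union; standard: a clear and cogent showing (weight is at least 79).
    (i): 81 (company's 77 disregarded) ≥ 79 [met]
  All elements met. The union retains the burden for Stage III.2.
Stage III.2 — burden on union; standard: a prima facie showing (weight is at least 11).
    (j): 11 (company's 73 disregarded) ≥ 11 [met]
    (k): 12 (company's 79 disregarded) ≥ 11 [met]
  All elements met at the final stage.
Every stage carried; the union prevails on this issue.
Per-issue: Issue I → company; Issue II → union; Issue III → union. The union must prevail on a majority of issues; overall, the union prevails.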